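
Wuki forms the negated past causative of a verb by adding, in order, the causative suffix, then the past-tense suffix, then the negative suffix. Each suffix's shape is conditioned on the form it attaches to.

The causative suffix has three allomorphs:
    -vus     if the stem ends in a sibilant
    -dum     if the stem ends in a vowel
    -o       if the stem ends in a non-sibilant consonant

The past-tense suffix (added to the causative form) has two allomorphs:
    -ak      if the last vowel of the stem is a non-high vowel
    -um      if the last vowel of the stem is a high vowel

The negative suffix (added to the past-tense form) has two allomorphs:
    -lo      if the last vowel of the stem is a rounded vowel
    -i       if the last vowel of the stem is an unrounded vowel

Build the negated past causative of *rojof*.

The final sound of *rojof* is /f/, which is a non-sibilant consonant, so the causative suffix is -o, giving *rojofo*.
The last vowel of the causative form *rojofo* is /o/, which is a non-high vowel, so the past-tense suffix is -ak, giving *rojofoak*.
The last vowel of the past-tense form *rojofoak* is /a/, which is an unrounded vowel, so the negative suffix is -i, giving *rojofoaki*.

rojofoaki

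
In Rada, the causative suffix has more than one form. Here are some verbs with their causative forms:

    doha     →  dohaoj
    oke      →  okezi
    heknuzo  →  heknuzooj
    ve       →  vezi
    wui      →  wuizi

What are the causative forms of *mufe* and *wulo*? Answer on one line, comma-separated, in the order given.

Looking at the last vowel of each stem: -zi when the last vowel of the stem is a front vowel (*oke*, *ve*, *wui*); -oj when the last vowel of the stem is a back vowel (*doha*, *heknuzo*).
*mufe* — last vowel /e/ (a front vowel) → -zi → *mufezi*.
*wulo*: last vowel = /o/, a back vowel → -oj → *wulooj*.

mufezi, wulooj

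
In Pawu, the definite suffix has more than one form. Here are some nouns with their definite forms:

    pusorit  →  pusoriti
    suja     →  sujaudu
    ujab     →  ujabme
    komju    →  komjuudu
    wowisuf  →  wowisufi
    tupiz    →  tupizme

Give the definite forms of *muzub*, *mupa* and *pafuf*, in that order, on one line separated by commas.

The suffix is conditioned by the final sound: -i when the stem ends in a voiceless consonant (*pusorit*, *wowisuf*); -me when the stem ends in a voiced consonant (*ujab*, *tupiz*); -udu when the stem ends in a vowel (*suja*, *komju*).
The final sound of *muzub* is /b/, which is a voiced consonant, so the suffix is -me, giving *muzubme*.
Since the final sound of *mupa* is /a/ (a vowel), it takes -udu, giving *mupaudu*.
*pafuf* — final sound /f/ (a voiceless consonant) → -i → *pafufi*.

muzubme, mupaudu, pafufi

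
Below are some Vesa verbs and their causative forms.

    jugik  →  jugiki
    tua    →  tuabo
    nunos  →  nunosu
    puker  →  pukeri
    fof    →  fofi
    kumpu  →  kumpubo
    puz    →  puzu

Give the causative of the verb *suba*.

subabo

The alternation tracks the final sound of the stem — -u when the stem ends in a sibilant (*nunos*, *puz*); -i when the stem ends in a non-sibilant consonant (*jugik*, *puker*, *fof*); -bo when the stem ends in a vowel (*tua*, *kumpu*).
*suba* — final sound /a/ (a vowel) → -bo → *subabo*.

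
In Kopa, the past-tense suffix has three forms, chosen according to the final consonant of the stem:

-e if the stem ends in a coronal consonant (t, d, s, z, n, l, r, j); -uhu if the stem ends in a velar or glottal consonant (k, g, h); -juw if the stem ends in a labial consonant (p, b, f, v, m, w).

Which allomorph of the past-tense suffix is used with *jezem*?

-juw

The final consonant of *jezem* is /m/, which is labial, so the suffix is -juw.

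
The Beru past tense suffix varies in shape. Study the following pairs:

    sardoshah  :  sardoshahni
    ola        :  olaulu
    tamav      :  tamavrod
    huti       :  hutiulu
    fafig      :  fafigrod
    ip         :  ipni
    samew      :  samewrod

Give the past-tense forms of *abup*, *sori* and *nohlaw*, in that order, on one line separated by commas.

The pattern is voicing of the final sound: -ni when the stem ends in a voiceless consonant (*sardoshah*, *ip*); -rod when the stem ends in a voiced consonant (*tamav*, *fafig*, *samew*); -ulu when the stem ends in a vowel (*ola*, *huti*).
*abup* — final sound /p/ (a voiceless consonant) → -ni → *abupni*.
Since the final sound of *sori* is /i/ (a vowel), it takes -ulu, giving *soriulu*.
*nohlaw* — final sound /w/ (a voiced consonant) → -rod → *nohlawrod*.

abupni, soriulu, nohlawrod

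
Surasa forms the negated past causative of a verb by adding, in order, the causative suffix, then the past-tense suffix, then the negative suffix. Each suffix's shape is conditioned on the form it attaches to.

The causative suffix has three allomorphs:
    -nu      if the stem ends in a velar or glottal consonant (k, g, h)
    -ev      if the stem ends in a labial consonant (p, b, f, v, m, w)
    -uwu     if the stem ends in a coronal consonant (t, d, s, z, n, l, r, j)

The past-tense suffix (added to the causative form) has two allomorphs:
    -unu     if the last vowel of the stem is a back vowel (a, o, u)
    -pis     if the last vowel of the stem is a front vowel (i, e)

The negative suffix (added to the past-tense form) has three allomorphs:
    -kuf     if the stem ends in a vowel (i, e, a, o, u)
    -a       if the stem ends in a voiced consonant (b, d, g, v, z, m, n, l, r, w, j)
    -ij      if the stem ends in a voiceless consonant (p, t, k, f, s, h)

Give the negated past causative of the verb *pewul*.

pewuluwuunukuf

Since the final consonant of *pewul* is /l/ (coronal), it takes -uwu, giving *pewuluwu*.
The causative form *pewuluwu*: last vowel = /u/, a back vowel → -unu → *pewuluwuunu*.
The final sound of the past-tense form *pewuluwuunu* is /u/, which is a vowel, so the negative suffix is -kuf, giving *pewuluwuunukuf*.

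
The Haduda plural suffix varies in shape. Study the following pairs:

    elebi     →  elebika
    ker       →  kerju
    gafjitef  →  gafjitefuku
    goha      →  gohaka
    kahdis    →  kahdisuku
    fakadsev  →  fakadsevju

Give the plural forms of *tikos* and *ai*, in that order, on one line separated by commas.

The suffix is conditioned by the final sound: -uku when the stem ends in a voiceless consonant (*gafjitef*, *kahdis*); -ju when the stem ends in a voiced consonant (*ker*, *fakadsev*); -ka when the stem ends in a vowel (*elebi*, *goha*).
The final sound of *tikos* is /s/, which is a voiceless consonant, so the suffix is -uku, giving *tikosuku*.
*ai*: final sound = /i/, a vowel → -ka → *aika*.

tikosuku, aika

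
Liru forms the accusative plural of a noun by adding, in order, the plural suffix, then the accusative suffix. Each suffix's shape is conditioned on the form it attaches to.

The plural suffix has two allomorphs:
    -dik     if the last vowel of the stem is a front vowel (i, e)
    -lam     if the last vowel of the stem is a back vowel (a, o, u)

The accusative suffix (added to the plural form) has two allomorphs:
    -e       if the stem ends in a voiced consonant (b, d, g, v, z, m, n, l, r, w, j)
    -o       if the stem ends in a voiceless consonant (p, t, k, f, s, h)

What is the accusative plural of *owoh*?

*owoh*: last vowel = /o/, a back vowel → -lam → *owohlam*.
The plural form *owohlam* — final consonant /m/ (voiced) → -e → *owohlame*.

owohlame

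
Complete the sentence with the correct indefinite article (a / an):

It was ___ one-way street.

The indefinite article is chosen by the initial *sound* of the following word, not its spelling.
*one-way* begins with the sound /wʌ/ (*one* pronounced /wʌn/) — a consonant sound.
So the article is *a*: It was a one-way street.

a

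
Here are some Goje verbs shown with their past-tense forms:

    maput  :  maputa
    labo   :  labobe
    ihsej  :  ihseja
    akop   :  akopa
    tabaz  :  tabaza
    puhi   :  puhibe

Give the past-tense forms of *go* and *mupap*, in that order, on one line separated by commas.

The pattern is consonant vs. vowel: -a when the stem ends in a consonant (*maput*, *ihsej*, *akop*, *tabaz*); -be when the stem ends in a vowel (*labo*, *puhi*).
Since the final sound of *go* is /o/ (a vowel), it takes -be, giving *gobe*.
Since the final sound of *mupap* is /p/ (a consonant), it takes -a, giving *mupapa*.

gobe, mupapa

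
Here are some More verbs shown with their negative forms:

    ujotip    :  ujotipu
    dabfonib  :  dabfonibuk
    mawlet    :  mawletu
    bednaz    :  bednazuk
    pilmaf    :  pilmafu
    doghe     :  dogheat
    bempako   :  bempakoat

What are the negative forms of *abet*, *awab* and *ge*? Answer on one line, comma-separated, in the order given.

abetu, awabuk, geat

The pattern is voicing of the final sound: -u when the stem ends in a voiceless consonant (*ujotip*, *mawlet*, *pilmaf*); -uk when the stem ends in a voiced consonant (*dabfonib*, *bednaz*); -at when the stem ends in a vowel (*doghe*, *bempako*).
*abet* — final sound /t/ (a voiceless consonant) → -u → *abetu*.
Since the final sound of *awab* is /b/ (a voiced consonant), it takes -uk, giving *awabuk*.
*ge*: final sound = /e/, a vowel → -at → *geat*.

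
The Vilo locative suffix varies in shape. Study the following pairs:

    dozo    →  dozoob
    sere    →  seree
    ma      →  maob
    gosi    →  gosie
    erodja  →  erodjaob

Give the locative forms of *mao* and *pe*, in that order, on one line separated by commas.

maoob, pee

The pattern is front/back vowel harmony: -e when the last vowel of the stem is a front vowel (*sere*, *gosi*); -ob when the last vowel of the stem is a back vowel (*dozo*, *ma*, *erodja*).
*mao*: last vowel = /o/, a back vowel → -ob → *maoob*.
*pe*: last vowel = /e/, a front vowel → -e → *pee*.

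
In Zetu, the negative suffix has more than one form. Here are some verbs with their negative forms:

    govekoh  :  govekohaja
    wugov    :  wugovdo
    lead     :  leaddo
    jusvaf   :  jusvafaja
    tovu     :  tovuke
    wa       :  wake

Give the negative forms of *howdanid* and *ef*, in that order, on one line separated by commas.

howdaniddo, efaja

Looking at the final sound of each stem: -aja when the stem ends in a voiceless consonant (*govekoh*, *jusvaf*); -do when the stem ends in a voiced consonant (*wugov*, *lead*); -ke when the stem ends in a vowel (*tovu*, *wa*).
The final sound of *howdanid* is /d/, which is a voiced consonant, so the suffix is -do, giving *howdaniddo*.
*ef*: final sound = /f/, a voiceless consonant → -aja → *efaja*.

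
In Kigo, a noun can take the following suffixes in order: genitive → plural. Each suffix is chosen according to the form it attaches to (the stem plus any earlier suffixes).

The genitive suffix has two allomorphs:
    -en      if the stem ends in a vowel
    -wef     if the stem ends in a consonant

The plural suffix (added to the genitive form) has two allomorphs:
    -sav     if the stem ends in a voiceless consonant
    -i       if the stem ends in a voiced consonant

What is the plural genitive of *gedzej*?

gedzejwefsav

*gedzej* — final sound /j/ (a consonant) → -wef → *gedzejwef*.
The genitive form *gedzejwef* — final consonant /f/ (voiceless) → -sav → *gedzejwefsav*.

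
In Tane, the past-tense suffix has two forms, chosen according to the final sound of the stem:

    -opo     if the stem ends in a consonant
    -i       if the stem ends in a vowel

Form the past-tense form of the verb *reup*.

Since the final sound of *reup* is /p/ (a consonant), it takes -opo, giving *reupopo*.

reupopo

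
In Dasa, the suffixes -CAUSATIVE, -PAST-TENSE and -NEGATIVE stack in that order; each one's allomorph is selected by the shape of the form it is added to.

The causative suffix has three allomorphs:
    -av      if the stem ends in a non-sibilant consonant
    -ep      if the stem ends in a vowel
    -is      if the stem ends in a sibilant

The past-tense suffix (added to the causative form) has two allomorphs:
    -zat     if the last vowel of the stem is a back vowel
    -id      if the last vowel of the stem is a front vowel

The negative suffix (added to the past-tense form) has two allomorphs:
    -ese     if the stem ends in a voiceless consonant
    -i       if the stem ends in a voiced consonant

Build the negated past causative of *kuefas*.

kuefasisidi

*kuefas*: final sound = /s/, a sibilant → -is → *kuefasis*.
The causative form *kuefasis*: last vowel = /i/, a front vowel → -id → *kuefasisid*.
The past-tense form *kuefasisid* — final consonant /d/ (voiced) → -i → *kuefasisidi*.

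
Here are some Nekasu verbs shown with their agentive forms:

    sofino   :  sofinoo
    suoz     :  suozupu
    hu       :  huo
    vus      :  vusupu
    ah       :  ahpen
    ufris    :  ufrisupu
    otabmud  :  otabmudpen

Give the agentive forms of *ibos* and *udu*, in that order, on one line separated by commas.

Looking at the final sound of each stem: -upu when the stem ends in a sibilant (*suoz*, *vus*, *ufris*); -pen when the stem ends in a non-sibilant consonant (*ah*, *otabmud*); -o when the stem ends in a vowel (*sofino*, *hu*).
*ibos*: final sound = /s/, a sibilant → -upu → *ibosupu*.
Since the final sound of *udu* is /u/ (a vowel), it takes -o, giving *uduo*.

ibosupu, uduo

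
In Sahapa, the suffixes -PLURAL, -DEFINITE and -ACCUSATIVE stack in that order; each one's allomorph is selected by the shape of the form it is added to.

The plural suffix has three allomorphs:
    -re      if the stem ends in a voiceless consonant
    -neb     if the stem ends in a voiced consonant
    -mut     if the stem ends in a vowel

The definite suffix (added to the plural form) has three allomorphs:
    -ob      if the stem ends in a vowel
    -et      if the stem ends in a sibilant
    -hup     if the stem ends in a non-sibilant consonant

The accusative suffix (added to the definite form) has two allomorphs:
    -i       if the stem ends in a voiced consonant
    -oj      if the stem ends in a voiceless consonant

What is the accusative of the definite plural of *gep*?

Since the final sound of *gep* is /p/ (a voiceless consonant), it takes -re, giving *gepre*.
The plural form *gepre*: final sound = /e/, a vowel → -ob → *gepreob*.
The definite form *gepreob*: final consonant = /b/, voiced → -i → *gepreobi*.

gepreobi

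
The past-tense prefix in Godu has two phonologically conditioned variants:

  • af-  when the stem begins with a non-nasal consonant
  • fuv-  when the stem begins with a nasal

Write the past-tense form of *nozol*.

fuvnozol

*nozol* — first consonant /n/ (a nasal) → fuv- → *fuvnozol*.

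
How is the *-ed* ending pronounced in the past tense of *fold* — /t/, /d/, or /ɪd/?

The stem *fold* ends in /t/ or /d/.
The -ed suffix is realized as /ɪd/ after /t, d/; as /t/ after other voiceless consonants; and as /d/ after other voiced sounds.
So -ed on *fold* is pronounced /ɪd/.

/ɪd/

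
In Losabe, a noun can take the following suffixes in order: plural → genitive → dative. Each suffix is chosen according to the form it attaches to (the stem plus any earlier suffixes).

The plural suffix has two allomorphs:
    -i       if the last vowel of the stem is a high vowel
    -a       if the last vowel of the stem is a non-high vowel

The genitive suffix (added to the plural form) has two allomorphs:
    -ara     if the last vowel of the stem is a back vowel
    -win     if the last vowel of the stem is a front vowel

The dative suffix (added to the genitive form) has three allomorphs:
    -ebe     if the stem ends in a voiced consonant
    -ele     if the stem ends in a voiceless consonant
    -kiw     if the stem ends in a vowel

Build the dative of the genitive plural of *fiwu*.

fiwuiwinebe

Since the last vowel of *fiwu* is /u/ (a high vowel), it takes -i, giving *fiwui*.
The last vowel of the plural form *fiwui* is /i/, which is a front vowel, so the genitive suffix is -win, giving *fiwuiwin*.
The final sound of the genitive form *fiwuiwin* is /n/, which is a voiced consonant, so the dative suffix is -ebe, giving *fiwuiwinebe*.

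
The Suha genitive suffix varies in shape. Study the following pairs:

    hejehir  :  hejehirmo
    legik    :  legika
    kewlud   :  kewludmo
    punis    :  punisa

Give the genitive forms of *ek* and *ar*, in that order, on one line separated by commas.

The suffix is conditioned by the final consonant: -a when the stem ends in a voiceless consonant (*legik*, *punis*); -mo when the stem ends in a voiced consonant (*hejehir*, *kewlud*).
Since the final consonant of *ek* is /k/ (voiceless), it takes -a, giving *eka*.
The final consonant of *ar* is /r/, which is voiced, so the suffix is -mo, giving *armo*.

eka, armo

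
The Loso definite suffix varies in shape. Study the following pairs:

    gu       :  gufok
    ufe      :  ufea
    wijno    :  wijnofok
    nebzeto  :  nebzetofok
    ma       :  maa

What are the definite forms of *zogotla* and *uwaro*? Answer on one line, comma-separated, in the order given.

zogotlaa, uwarofok

The alternation tracks the last vowel of the stem — -fok when the last vowel of the stem is a rounded vowel (*gu*, *wijno*, *nebzeto*); -a when the last vowel of the stem is an unrounded vowel (*ufe*, *ma*).
*zogotla*: last vowel = /a/, an unrounded vowel → -a → *zogotlaa*.
*uwaro* — last vowel /o/ (a rounded vowel) → -fok → *uwarofok*.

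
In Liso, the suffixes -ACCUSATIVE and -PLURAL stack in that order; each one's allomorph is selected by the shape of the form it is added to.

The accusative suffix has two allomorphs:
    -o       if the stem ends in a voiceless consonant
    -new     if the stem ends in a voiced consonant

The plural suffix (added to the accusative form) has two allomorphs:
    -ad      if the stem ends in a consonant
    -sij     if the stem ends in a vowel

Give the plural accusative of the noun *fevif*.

fevifosij

*fevif* — final consonant /f/ (voiceless) → -o → *fevifo*.
The accusative form *fevifo* — final sound /o/ (a vowel) → -sij → *fevifosij*.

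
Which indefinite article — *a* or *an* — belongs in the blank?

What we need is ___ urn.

an

The indefinite article is chosen by the initial *sound* of the following word, not its spelling.
*urn* begins with the sound /ɜr/ (u pronounced /ɜr/) — a vowel sound.
So the article is *an*: What we need is an urn.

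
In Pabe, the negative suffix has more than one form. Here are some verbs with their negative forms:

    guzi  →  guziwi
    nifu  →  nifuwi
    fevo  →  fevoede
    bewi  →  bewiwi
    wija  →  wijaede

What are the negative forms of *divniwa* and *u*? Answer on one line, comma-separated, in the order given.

The suffix is conditioned by the last vowel: -wi when the last vowel of the stem is a high vowel (*guzi*, *nifu*, *bewi*); -ede when the last vowel of the stem is a non-high vowel (*fevo*, *wija*).
The last vowel of *divniwa* is /a/, which is a non-high vowel, so the suffix is -ede, giving *divniwaede*.
*u* — last vowel /u/ (a high vowel) → -wi → *uwi*.

divniwaede, uwi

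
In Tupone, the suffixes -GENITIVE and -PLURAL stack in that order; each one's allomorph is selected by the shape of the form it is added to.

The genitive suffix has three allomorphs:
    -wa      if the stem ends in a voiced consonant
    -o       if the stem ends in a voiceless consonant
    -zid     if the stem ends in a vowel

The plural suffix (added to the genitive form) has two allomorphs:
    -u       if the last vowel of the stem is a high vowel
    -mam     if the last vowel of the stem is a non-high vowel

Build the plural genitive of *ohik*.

*ohik* — final sound /k/ (a voiceless consonant) → -o → *ohiko*.
The genitive form *ohiko*: last vowel = /o/, a non-high vowel → -mam → *ohikomam*.

ohikomam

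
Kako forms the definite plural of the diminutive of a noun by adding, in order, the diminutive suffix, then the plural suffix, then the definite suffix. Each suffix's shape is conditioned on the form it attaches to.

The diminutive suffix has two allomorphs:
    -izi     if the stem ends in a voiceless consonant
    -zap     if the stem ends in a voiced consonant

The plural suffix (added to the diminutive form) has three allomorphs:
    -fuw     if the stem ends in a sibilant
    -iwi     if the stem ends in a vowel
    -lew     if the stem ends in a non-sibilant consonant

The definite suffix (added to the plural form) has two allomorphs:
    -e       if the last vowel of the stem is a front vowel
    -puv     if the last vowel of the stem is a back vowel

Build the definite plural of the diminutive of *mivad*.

mivadzaplewe

*mivad* — final consonant /d/ (voiced) → -zap → *mivadzap*.
The diminutive form *mivadzap* — final sound /p/ (a non-sibilant consonant) → -lew → *mivadzaplew*.
The last vowel of the plural form *mivadzaplew* is /e/, which is a front vowel, so the definite suffix is -e, giving *mivadzaplewe*.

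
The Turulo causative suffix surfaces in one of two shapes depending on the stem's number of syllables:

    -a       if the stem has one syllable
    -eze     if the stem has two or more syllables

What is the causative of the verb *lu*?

lua

With one syllable, *lu* takes -a → *lua*.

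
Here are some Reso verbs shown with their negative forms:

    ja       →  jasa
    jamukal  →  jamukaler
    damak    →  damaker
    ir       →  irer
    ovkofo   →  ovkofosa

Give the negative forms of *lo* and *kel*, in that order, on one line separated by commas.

losa, keler

Looking at the final sound of each stem: -er when the stem ends in a consonant (*jamukal*, *damak*, *ir*); -sa when the stem ends in a vowel (*ja*, *ovkofo*).
*lo* — final sound /o/ (a vowel) → -sa → *losa*.
*kel* — final sound /l/ (a consonant) → -er → *keler*.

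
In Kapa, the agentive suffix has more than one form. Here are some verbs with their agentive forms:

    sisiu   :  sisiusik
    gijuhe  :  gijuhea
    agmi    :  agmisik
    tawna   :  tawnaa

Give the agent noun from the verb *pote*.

Looking at the last vowel of each stem: -sik when the last vowel of the stem is a high vowel (*sisiu*, *agmi*); -a when the last vowel of the stem is a non-high vowel (*gijuhe*, *tawna*).
*pote*: last vowel = /e/, a non-high vowel → -a → *potea*.

potea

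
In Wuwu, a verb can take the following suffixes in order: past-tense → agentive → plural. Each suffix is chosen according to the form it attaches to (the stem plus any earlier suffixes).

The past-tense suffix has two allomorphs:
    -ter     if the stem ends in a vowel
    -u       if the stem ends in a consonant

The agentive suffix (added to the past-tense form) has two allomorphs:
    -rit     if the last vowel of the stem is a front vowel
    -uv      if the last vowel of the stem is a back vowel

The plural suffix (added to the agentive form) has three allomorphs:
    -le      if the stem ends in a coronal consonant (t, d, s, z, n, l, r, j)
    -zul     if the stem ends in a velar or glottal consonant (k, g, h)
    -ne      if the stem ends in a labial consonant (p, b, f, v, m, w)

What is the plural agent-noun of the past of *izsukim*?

The final sound of *izsukim* is /m/, which is a consonant, so the past-tense suffix is -u, giving *izsukimu*.
Since the last vowel of the past-tense form *izsukimu* is /u/ (a back vowel), it takes -uv, giving *izsukimuuv*.
The final consonant of the agentive form *izsukimuuv* is /v/, which is labial, so the plural suffix is -ne, giving *izsukimuuvne*.

izsukimuuvne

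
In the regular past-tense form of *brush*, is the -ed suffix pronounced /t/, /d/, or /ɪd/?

The stem *brush* ends in a voiceless consonant other than /t/.
The -ed suffix is realized as /ɪd/ after /t, d/; as /t/ after other voiceless consonants; and as /d/ after other voiced sounds.
So -ed on *brush* is pronounced /t/.

/t/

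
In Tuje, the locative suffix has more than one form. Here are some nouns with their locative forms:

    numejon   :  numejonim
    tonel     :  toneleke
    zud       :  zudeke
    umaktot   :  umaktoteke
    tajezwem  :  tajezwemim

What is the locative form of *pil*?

Looking at the final consonant of each stem: -im when the stem ends in a nasal (*numejon*, *tajezwem*); -eke when the stem ends in a non-nasal consonant (*tonel*, *zud*, *umaktot*).
*pil*: final consonant = /l/, non-nasal → -eke → *pileke*.

pileke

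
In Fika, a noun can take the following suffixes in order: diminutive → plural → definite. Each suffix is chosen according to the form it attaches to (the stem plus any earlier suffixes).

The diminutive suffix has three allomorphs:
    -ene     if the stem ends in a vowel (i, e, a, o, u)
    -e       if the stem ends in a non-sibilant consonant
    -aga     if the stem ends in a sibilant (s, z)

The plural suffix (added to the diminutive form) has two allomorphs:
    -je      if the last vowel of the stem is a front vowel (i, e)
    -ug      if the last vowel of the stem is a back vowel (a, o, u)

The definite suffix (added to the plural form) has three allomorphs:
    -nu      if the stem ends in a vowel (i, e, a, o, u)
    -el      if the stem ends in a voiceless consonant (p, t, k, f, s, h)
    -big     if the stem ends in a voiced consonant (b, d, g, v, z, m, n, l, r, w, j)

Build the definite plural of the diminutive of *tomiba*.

The final sound of *tomiba* is /a/, which is a vowel, so the diminutive suffix is -ene, giving *tomibaene*.
The last vowel of the diminutive form *tomibaene* is /e/, which is a front vowel, so the plural suffix is -je, giving *tomibaeneje*.
The plural form *tomibaeneje*: final sound = /e/, a vowel → -nu → *tomibaenejenu*.

tomibaenejenu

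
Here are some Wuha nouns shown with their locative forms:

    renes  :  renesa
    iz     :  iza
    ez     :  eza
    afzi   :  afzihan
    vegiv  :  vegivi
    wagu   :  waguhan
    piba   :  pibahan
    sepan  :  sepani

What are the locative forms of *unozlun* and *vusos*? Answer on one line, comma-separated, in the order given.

The suffix is conditioned by the final sound: -a when the stem ends in a sibilant (*renes*, *iz*, *ez*); -i when the stem ends in a non-sibilant consonant (*vegiv*, *sepan*); -han when the stem ends in a vowel (*afzi*, *wagu*, *piba*).
The final sound of *unozlun* is /n/, which is a non-sibilant consonant, so the suffix is -i, giving *unozluni*.
Since the final sound of *vusos* is /s/ (a sibilant), it takes -a, giving *vusosa*.

unozluni, vusosa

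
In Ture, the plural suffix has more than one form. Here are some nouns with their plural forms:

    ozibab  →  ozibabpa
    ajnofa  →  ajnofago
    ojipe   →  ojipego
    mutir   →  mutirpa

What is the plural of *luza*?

The pattern is consonant vs. vowel: -pa when the stem ends in a consonant (*ozibab*, *mutir*); -go when the stem ends in a vowel (*ajnofa*, *ojipe*).
The final sound of *luza* is /a/, which is a vowel, so the suffix is -go, giving *luzago*.

luzago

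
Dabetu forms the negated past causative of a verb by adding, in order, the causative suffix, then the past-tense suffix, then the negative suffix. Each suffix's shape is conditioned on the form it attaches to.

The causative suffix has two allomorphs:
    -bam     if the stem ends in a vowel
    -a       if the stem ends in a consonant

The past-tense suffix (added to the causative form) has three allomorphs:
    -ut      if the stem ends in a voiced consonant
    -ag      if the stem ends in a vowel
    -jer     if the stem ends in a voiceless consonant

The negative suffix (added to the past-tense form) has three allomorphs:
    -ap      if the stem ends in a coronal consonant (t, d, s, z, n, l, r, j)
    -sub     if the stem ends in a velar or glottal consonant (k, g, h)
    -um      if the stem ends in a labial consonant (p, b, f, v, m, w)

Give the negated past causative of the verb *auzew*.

auzewaagsub

Since the final sound of *auzew* is /w/ (a consonant), it takes -a, giving *auzewa*.
The causative form *auzewa* — final sound /a/ (a vowel) → -ag → *auzewaag*.
Since the final consonant of the past-tense form *auzewaag* is /g/ (velar/glottal), it takes -sub, giving *auzewaagsub*.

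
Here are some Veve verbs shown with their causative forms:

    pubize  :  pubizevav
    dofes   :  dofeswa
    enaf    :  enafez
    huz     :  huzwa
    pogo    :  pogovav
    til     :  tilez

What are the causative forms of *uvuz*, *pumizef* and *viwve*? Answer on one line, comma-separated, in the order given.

uvuzwa, pumizefez, viwvevav

The pattern is sibilance of the final sound: -wa when the stem ends in a sibilant (*dofes*, *huz*); -ez when the stem ends in a non-sibilant consonant (*enaf*, *til*); -vav when the stem ends in a vowel (*pubize*, *pogo*).
Since the final sound of *uvuz* is /z/ (a sibilant), it takes -wa, giving *uvuzwa*.
*pumizef*: final sound = /f/, a non-sibilant consonant → -ez → *pumizefez*.
*viwve*: final sound = /e/, a vowel → -vav → *viwvevav*.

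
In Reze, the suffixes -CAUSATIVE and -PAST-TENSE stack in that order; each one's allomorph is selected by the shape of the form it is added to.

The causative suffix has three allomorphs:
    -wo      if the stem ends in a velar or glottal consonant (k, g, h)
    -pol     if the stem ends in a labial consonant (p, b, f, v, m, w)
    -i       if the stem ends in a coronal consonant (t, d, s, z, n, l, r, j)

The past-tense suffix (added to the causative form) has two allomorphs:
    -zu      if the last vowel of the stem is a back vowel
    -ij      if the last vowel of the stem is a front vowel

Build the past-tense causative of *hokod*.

hokodiij

The final consonant of *hokod* is /d/, which is coronal, so the causative suffix is -i, giving *hokodi*.
Since the last vowel of the causative form *hokodi* is /i/ (a front vowel), it takes -ij, giving *hokodiij*.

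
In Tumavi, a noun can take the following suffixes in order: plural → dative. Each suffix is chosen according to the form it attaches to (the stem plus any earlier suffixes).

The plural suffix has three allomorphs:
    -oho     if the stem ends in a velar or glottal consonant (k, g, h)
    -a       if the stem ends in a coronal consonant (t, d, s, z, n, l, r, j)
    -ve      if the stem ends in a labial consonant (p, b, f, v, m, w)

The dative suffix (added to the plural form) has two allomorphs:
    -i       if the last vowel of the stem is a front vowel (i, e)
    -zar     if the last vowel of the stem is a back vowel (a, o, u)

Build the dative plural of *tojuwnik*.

The final consonant of *tojuwnik* is /k/, which is velar/glottal, so the plural suffix is -oho, giving *tojuwnikoho*.
The plural form *tojuwnikoho* — last vowel /o/ (a back vowel) → -zar → *tojuwnikohozar*.

tojuwnikohozar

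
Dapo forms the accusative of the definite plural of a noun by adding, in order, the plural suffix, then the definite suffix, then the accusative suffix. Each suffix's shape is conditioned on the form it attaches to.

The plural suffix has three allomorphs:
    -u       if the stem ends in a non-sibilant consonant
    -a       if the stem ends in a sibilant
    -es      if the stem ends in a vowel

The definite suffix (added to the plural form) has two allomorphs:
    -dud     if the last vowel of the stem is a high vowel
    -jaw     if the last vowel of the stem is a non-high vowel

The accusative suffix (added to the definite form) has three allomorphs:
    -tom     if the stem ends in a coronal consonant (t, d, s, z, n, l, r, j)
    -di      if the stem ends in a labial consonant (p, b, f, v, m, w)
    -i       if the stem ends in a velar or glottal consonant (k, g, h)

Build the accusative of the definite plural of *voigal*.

The final sound of *voigal* is /l/, which is a non-sibilant consonant, so the plural suffix is -u, giving *voigalu*.
Since the last vowel of the plural form *voigalu* is /u/ (a high vowel), it takes -dud, giving *voigaludud*.
The definite form *voigaludud*: final consonant = /d/, coronal → -tom → *voigalududtom*.

voigalududtom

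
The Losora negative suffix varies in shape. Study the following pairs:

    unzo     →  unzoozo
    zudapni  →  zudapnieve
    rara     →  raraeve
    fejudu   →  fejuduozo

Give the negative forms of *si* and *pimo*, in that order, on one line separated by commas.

sieve, pimoozo

The suffix is conditioned by the last vowel: -ozo when the last vowel of the stem is a rounded vowel (*unzo*, *fejudu*); -eve when the last vowel of the stem is an unrounded vowel (*zudapni*, *rara*).
The last vowel of *si* is /i/, which is an unrounded vowel, so the suffix is -eve, giving *sieve*.
*pimo* — last vowel /o/ (a rounded vowel) → -ozo → *pimoozo*.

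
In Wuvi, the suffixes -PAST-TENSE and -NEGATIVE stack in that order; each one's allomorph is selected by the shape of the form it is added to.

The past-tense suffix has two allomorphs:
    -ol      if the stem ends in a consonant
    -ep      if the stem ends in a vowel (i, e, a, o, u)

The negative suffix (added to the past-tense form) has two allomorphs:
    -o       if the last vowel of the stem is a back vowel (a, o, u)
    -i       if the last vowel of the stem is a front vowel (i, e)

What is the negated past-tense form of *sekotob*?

sekotobolo

The final sound of *sekotob* is /b/, which is a consonant, so the past-tense suffix is -ol, giving *sekotobol*.
The past-tense form *sekotobol*: last vowel = /o/, a back vowel → -o → *sekotobolo*.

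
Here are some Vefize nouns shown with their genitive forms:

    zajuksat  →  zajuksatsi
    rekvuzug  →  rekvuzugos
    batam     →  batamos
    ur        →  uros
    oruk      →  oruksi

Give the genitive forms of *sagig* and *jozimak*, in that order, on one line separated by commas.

The suffix is conditioned by the final consonant: -si when the stem ends in a voiceless consonant (*zajuksat*, *oruk*); -os when the stem ends in a voiced consonant (*rekvuzug*, *batam*, *ur*).
The final consonant of *sagig* is /g/, which is voiced, so the suffix is -os, giving *sagigos*.
Since the final consonant of *jozimak* is /k/ (voiceless), it takes -si, giving *jozimaksi*.

sagigos, jozimaksi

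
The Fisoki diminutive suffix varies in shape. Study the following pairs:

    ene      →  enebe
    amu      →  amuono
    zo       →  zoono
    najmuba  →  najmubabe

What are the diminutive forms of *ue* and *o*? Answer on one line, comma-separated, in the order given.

uebe, oono

Looking at the last vowel of each stem: -ono when the last vowel of the stem is a rounded vowel (*amu*, *zo*); -be when the last vowel of the stem is an unrounded vowel (*ene*, *najmuba*).
Since the last vowel of *ue* is /e/ (an unrounded vowel), it takes -be, giving *uebe*.
*o* — last vowel /o/ (a rounded vowel) → -ono → *oono*.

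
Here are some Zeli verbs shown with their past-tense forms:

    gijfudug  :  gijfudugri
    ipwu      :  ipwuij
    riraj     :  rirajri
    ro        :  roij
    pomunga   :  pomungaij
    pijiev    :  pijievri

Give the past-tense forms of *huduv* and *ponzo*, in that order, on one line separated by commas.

huduvri, ponzoij

Looking at the final sound of each stem: -ri when the stem ends in a consonant (*gijfudug*, *riraj*, *pijiev*); -ij when the stem ends in a vowel (*ipwu*, *ro*, *pomunga*).
The final sound of *huduv* is /v/, which is a consonant, so the suffix is -ri, giving *huduvri*.
*ponzo*: final sound = /o/, a vowel → -ij → *ponzoij*.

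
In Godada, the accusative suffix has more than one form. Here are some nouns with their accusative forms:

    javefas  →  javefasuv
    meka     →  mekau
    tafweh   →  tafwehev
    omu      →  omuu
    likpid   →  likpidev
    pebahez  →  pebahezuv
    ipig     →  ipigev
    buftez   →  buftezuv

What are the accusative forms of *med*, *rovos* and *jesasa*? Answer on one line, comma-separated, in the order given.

medev, rovosuv, jesasau

The alternation tracks the final sound of the stem — -uv when the stem ends in a sibilant (*javefas*, *pebahez*, *buftez*); -ev when the stem ends in a non-sibilant consonant (*tafweh*, *likpid*, *ipig*); -u when the stem ends in a vowel (*meka*, *omu*).
*med*: final sound = /d/, a non-sibilant consonant → -ev → *medev*.
Since the final sound of *rovos* is /s/ (a sibilant), it takes -uv, giving *rovosuv*.
*jesasa* — final sound /a/ (a vowel) → -u → *jesasau*.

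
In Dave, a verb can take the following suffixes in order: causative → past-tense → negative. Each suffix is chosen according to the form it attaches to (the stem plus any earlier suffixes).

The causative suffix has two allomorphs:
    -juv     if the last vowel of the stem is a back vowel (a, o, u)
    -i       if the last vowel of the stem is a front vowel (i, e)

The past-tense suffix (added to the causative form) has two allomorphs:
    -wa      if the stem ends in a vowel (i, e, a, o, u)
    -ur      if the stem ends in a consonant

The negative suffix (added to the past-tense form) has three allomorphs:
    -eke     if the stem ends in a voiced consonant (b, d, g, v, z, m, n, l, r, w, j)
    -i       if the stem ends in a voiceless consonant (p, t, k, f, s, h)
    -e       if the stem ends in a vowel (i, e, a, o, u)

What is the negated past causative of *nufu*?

nufujuvureke

*nufu*: last vowel = /u/, a back vowel → -juv → *nufujuv*.
The final sound of the causative form *nufujuv* is /v/, which is a consonant, so the past-tense suffix is -ur, giving *nufujuvur*.
The past-tense form *nufujuvur* — final sound /r/ (a voiced consonant) → -eke → *nufujuvureke*.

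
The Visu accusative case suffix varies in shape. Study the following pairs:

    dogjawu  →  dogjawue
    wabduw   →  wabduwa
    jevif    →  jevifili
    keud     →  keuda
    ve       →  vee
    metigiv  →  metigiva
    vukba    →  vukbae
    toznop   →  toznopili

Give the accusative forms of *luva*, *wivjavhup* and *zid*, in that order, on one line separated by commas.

The pattern is voicing of the final sound: -ili when the stem ends in a voiceless consonant (*jevif*, *toznop*); -a when the stem ends in a voiced consonant (*wabduw*, *keud*, *metigiv*); -e when the stem ends in a vowel (*dogjawu*, *ve*, *vukba*).
Since the final sound of *luva* is /a/ (a vowel), it takes -e, giving *luvae*.
Since the final sound of *wivjavhup* is /p/ (a voiceless consonant), it takes -ili, giving *wivjavhupili*.
*zid* — final sound /d/ (a voiced consonant) → -a → *zida*.

luvae, wivjavhupili, zida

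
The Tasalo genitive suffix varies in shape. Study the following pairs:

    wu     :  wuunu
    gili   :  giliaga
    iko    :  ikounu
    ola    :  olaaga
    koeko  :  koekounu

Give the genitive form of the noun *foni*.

foniaga

The suffix is conditioned by the last vowel: -unu when the last vowel of the stem is a rounded vowel (*wu*, *iko*, *koeko*); -aga when the last vowel of the stem is an unrounded vowel (*gili*, *ola*).
*foni* — last vowel /i/ (an unrounded vowel) → -aga → *foniaga*.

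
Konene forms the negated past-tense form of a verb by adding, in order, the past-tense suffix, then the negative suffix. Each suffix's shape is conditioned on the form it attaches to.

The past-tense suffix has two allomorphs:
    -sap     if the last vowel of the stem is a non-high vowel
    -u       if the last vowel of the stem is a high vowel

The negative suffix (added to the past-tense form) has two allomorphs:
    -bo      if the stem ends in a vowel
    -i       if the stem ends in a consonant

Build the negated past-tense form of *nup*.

*nup*: last vowel = /u/, a high vowel → -u → *nupu*.
Since the final sound of the past-tense form *nupu* is /u/ (a vowel), it takes -bo, giving *nupubo*.

nupubo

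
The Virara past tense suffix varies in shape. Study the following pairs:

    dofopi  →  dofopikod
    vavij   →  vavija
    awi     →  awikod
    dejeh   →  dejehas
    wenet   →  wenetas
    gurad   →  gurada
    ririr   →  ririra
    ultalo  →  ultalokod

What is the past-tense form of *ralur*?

Looking at the final sound of each stem: -as when the stem ends in a voiceless consonant (*dejeh*, *wenet*); -a when the stem ends in a voiced consonant (*vavij*, *gurad*, *ririr*); -kod when the stem ends in a vowel (*dofopi*, *awi*, *ultalo*).
*ralur* — final sound /r/ (a voiced consonant) → -a → *ralura*.

ralura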